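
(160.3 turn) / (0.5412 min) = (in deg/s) 1777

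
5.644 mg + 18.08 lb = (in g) 8201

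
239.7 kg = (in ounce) 8455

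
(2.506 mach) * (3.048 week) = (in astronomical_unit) 0.01051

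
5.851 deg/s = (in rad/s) 0.1021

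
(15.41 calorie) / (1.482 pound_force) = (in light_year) 1.034e-15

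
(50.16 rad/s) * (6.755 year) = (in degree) 6.122e+11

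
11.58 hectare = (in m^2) 1.158e+05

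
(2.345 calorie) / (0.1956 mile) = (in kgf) 0.003178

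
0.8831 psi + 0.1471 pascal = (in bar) 0.06089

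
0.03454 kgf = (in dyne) 3.387e+04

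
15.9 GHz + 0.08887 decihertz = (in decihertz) 1.59e+11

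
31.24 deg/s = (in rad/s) 0.5452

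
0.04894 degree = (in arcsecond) 176.2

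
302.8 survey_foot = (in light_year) 9.755e-15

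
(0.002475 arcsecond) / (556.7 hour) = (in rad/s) 5.987e-15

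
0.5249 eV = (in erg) 8.41e-13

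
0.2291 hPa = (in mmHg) 0.1718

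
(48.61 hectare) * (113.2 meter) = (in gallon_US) 1.454e+10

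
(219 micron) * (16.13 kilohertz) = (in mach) 0.01037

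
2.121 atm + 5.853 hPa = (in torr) 1616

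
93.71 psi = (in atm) 6.377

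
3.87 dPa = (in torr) 0.002903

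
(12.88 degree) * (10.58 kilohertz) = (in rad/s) 2378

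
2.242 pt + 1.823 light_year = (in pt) 4.889e+19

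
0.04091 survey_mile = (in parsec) 2.134e-15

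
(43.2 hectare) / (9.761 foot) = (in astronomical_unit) 9.706e-07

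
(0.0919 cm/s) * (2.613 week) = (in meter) 1452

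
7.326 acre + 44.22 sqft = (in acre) 7.327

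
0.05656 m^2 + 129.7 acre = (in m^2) 5.249e+05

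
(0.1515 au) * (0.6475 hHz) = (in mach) 4.31e+09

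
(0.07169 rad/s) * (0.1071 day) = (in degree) 3.801e+04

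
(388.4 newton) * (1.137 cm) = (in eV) 2.756e+19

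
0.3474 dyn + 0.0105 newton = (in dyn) 1050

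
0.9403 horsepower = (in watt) 701.2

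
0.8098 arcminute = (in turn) 3.749e-05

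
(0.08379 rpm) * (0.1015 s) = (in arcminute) 3.062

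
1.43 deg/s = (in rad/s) 0.02496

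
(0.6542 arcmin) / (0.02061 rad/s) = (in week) 1.527e-08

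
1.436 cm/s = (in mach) 4.217e-05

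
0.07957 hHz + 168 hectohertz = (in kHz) 16.81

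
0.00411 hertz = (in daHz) 0.000411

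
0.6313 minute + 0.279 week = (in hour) 46.88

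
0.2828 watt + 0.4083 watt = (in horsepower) 0.0009268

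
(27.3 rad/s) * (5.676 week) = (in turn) 1.492e+07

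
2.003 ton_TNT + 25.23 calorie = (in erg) 8.381e+16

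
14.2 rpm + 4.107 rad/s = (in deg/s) 320.5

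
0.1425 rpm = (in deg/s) 0.855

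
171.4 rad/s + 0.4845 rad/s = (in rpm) 1641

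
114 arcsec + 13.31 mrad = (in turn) 0.002206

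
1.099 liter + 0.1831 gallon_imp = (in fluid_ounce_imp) 67.98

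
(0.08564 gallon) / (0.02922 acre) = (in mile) 1.704e-09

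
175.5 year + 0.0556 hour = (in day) 6.406e+04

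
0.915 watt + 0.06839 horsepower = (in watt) 51.91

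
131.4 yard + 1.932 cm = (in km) 0.1202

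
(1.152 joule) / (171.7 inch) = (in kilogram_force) 0.02694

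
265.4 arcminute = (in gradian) 4.915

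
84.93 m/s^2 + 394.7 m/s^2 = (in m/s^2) 479.6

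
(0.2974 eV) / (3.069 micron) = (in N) 1.553e-14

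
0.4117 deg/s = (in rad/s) 0.007186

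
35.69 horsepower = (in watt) 2.661e+04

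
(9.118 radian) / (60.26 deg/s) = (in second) 8.669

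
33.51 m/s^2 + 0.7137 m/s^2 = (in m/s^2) 34.22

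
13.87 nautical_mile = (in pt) 7.281e+07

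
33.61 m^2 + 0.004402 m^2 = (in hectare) 0.003361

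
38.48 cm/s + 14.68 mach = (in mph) 1.118e+04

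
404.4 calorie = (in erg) 1.692e+10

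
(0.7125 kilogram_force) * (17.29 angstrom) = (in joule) 1.208e-08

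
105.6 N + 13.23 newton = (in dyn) 1.188e+07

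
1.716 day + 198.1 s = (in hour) 41.24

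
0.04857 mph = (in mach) 6.377e-05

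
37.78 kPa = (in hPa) 377.8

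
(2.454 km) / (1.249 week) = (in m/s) 0.003249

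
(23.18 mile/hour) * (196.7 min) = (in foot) 4.012e+05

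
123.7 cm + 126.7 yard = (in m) 117.1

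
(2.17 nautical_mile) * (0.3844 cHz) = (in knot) 30.03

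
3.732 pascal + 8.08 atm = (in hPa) 8187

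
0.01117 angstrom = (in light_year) 1.181e-28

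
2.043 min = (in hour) 0.03405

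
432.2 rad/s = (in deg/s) 2.476e+04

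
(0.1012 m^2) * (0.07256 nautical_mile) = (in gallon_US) 3593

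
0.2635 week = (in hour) 44.27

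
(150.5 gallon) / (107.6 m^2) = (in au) 3.539e-14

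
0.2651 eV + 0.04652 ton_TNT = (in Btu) 1.845e+05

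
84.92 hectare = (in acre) 209.8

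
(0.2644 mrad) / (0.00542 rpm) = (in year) 1.477e-08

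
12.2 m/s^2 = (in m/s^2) 12.2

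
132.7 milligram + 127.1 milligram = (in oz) 0.009164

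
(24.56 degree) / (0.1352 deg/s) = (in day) 0.002103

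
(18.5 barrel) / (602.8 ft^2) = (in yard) 0.05744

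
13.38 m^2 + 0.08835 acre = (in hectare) 0.03709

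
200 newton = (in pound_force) 44.96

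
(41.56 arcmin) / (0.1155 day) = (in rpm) 1.157e-05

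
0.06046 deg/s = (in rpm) 0.01008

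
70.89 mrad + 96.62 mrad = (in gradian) 10.66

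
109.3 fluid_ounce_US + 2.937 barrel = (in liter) 470.2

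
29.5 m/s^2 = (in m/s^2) 29.5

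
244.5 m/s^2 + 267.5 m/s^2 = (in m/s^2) 512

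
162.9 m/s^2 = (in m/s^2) 162.9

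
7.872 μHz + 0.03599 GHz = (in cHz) 3.599e+09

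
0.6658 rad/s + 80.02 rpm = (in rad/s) 9.045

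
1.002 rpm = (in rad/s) 0.1049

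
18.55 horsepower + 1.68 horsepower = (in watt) 1.509e+04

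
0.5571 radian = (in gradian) 35.47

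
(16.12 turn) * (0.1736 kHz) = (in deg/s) 1.007e+06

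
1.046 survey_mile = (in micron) 1.683e+09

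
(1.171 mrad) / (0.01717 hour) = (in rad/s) 1.894e-05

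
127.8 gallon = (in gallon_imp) 106.4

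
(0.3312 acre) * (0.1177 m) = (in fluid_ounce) 5.334e+06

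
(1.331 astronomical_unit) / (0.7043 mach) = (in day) 9610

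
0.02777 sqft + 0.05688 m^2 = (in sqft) 0.64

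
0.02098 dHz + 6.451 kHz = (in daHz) 645.1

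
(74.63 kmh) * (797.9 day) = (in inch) 5.627e+10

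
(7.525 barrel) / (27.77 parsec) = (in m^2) 1.396e-18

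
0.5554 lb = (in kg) 0.2519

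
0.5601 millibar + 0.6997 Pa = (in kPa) 0.05671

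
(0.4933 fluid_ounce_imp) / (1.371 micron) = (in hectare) 0.001022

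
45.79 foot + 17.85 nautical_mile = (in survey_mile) 20.55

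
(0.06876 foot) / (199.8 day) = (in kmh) 4.371e-09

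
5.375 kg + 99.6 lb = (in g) 5.055e+04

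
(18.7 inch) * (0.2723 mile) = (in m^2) 208.1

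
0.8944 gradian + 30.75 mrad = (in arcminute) 154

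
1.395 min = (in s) 83.7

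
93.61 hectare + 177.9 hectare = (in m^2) 2.715e+06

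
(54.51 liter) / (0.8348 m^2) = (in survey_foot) 0.2142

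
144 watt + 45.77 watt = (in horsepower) 0.2545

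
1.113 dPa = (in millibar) 0.001113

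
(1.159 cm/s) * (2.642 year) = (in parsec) 3.129e-11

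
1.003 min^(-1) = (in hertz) 0.01672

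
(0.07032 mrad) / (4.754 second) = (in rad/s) 1.479e-05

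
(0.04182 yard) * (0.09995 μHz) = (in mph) 8.55e-09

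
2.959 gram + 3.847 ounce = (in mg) 1.12e+05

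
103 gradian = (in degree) 92.7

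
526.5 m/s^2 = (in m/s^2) 526.5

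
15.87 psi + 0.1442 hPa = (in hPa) 1094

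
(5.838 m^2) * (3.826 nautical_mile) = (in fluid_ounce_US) 1.399e+09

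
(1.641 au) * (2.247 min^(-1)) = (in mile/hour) 2.057e+10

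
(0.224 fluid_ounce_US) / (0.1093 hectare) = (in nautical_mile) 3.273e-12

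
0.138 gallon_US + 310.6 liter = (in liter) 311.1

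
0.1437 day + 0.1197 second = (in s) 1.242e+04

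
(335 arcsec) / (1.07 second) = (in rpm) 0.01449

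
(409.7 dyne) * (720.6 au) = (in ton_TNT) 105.6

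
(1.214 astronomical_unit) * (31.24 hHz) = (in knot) 1.103e+15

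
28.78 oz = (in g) 815.9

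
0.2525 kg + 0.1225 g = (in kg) 0.2526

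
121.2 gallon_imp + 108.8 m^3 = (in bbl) 687.8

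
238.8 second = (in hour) 0.06633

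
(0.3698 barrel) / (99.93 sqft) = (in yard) 0.006926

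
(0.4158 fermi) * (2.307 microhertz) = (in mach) 2.817e-24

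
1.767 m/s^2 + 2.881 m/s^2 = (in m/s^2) 4.648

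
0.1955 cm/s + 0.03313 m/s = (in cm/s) 3.508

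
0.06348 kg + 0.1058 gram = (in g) 63.59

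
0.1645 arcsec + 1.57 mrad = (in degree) 0.09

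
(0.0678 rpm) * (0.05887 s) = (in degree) 0.02395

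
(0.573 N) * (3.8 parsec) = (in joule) 6.719e+16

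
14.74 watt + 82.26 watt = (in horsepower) 0.1301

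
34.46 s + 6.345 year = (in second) 2.001e+08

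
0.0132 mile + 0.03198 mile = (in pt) 2.061e+05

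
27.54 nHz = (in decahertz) 2.754e-09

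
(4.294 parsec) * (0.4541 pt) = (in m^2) 2.123e+13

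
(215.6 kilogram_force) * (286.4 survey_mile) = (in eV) 6.082e+27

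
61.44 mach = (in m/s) 2.092e+04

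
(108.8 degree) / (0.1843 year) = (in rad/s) 3.267e-07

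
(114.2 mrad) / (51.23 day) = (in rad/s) 2.58e-08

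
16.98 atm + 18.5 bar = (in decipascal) 3.57e+07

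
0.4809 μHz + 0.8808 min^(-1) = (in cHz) 1.468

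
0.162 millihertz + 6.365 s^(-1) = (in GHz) 6.365e-09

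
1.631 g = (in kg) 0.001631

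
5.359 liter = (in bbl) 0.03371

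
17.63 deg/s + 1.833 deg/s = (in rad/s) 0.3397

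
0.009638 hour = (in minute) 0.5783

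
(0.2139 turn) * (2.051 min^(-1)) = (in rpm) 0.4387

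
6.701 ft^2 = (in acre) 0.0001538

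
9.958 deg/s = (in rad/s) 0.1738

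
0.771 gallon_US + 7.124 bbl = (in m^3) 1.136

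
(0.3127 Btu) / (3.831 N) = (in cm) 8612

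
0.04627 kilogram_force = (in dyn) 4.538e+04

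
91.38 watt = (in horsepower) 0.1225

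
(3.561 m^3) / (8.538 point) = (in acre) 0.2921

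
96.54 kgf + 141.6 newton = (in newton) 1088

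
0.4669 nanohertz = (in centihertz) 4.669e-08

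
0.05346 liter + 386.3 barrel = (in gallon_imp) 1.351e+04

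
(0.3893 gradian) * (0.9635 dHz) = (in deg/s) 0.03376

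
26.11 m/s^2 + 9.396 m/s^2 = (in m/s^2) 35.51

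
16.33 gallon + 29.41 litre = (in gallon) 24.1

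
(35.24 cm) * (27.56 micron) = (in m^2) 9.712e-06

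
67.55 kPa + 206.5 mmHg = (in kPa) 95.08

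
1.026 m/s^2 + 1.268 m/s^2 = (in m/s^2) 2.294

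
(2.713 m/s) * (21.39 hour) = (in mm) 2.089e+08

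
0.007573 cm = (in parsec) 2.454e-21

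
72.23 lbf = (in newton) 321.3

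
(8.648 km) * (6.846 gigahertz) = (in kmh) 2.131e+14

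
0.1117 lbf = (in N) 0.4969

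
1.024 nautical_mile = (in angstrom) 1.896e+13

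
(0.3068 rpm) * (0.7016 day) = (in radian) 1948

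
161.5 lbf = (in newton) 718.4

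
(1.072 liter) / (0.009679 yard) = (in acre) 2.993e-05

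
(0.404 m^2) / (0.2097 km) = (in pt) 5.461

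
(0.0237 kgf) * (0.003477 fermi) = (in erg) 8.081e-12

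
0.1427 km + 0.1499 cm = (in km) 0.1427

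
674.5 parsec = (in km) 2.081e+16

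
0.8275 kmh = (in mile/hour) 0.5142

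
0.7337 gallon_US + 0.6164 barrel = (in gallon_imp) 22.17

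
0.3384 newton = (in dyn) 3.384e+04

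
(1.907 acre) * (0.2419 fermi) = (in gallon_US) 4.932e-10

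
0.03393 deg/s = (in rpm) 0.005655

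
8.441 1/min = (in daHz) 0.01407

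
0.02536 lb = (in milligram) 1.15e+04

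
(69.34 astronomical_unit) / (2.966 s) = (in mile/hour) 7.823e+12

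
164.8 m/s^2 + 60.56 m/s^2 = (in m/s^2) 225.4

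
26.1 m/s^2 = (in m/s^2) 26.1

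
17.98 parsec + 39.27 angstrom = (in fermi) 5.548e+32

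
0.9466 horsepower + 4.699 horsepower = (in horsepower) 5.646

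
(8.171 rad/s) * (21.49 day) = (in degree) 8.693e+08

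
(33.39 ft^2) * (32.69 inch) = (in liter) 2576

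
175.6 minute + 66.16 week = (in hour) 1.112e+04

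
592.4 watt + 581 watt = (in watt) 1173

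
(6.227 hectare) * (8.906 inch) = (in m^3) 1.409e+04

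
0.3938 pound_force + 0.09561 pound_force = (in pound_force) 0.4894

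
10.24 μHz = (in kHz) 1.024e-08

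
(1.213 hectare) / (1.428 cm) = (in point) 2.408e+09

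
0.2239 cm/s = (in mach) 6.576e-06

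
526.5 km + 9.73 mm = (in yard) 5.758e+05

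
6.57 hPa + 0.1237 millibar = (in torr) 5.021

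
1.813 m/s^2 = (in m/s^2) 1.813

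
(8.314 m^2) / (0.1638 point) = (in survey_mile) 89.4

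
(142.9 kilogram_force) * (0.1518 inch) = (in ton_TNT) 1.291e-09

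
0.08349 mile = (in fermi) 1.344e+17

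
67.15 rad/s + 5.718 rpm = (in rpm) 647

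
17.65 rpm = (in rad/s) 1.848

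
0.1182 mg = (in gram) 0.0001182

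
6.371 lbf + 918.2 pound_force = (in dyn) 4.113e+08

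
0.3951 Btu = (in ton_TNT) 9.963e-08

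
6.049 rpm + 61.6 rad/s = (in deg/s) 3566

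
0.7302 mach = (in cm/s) 2.486e+04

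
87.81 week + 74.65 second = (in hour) 1.475e+04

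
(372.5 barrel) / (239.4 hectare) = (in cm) 0.002474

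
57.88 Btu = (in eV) 3.811e+23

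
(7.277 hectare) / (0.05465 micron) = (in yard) 1.456e+12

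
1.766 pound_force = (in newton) 7.856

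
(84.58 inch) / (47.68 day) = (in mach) 1.532e-09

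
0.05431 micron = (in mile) 3.375e-11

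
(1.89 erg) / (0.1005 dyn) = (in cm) 18.81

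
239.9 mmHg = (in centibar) 31.98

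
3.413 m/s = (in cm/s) 341.3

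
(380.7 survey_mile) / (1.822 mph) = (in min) 1.254e+04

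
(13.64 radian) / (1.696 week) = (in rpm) 0.000127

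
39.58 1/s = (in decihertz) 395.8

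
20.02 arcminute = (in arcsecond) 1201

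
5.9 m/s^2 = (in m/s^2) 5.9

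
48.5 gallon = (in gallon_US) 48.5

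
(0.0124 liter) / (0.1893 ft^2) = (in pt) 1.999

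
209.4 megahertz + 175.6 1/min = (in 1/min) 1.256e+10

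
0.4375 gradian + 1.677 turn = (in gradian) 671.2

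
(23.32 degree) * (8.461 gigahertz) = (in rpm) 3.289e+10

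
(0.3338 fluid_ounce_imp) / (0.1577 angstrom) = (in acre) 148.6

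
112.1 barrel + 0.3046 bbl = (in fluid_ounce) 6.043e+05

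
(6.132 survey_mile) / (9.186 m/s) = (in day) 0.01243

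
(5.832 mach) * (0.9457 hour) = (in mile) 4201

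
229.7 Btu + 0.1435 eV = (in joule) 2.423e+05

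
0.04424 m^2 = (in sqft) 0.4762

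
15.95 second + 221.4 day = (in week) 31.63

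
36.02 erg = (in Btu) 3.414e-09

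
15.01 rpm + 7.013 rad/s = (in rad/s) 8.585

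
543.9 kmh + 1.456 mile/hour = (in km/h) 546.2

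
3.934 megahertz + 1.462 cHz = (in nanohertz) 3.934e+15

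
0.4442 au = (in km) 6.645e+07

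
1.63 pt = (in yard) 0.0006289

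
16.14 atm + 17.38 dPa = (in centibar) 1635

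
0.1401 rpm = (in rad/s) 0.01467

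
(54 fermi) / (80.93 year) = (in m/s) 2.116e-23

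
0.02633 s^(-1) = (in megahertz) 2.633e-08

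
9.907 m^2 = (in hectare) 0.0009907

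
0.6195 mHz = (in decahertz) 6.195e-05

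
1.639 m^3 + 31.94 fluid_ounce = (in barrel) 10.31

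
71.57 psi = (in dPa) 4.935e+06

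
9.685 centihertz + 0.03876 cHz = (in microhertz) 9.724e+04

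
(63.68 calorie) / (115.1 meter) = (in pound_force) 0.5204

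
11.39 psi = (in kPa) 78.53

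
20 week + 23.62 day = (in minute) 2.356e+05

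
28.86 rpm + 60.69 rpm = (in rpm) 89.55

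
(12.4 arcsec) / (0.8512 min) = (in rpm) 1.124e-05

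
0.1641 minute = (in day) 0.000114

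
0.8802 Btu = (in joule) 928.7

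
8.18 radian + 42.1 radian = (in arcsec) 1.037e+07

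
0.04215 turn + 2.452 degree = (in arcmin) 1058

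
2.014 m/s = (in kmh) 7.25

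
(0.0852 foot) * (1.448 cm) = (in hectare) 3.76e-08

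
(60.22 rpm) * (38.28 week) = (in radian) 1.46e+08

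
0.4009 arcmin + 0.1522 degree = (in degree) 0.1589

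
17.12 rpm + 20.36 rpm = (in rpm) 37.48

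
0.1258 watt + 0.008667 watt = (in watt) 0.1345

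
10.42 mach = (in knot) 6897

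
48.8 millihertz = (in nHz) 4.88e+07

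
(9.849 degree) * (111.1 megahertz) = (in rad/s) 1.91e+07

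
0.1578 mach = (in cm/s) 5373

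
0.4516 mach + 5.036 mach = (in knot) 3632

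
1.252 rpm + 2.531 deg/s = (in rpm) 1.674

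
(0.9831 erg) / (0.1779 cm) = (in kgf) 5.635e-06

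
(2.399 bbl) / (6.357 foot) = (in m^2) 0.1968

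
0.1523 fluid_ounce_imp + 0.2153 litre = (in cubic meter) 0.0002196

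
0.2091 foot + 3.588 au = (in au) 3.588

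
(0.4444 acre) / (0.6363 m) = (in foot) 9273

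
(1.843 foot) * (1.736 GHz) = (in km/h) 3.511e+09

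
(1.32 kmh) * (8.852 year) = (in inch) 4.03e+09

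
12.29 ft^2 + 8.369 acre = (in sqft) 3.646e+05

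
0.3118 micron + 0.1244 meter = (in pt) 352.6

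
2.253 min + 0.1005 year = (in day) 36.68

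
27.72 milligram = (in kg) 2.772e-05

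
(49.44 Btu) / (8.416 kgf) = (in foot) 2074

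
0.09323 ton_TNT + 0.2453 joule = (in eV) 2.435e+27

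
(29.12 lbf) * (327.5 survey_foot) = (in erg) 1.293e+11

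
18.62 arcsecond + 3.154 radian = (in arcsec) 6.506e+05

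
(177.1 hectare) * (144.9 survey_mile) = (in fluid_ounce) 1.396e+16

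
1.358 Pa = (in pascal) 1.358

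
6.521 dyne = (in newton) 6.521e-05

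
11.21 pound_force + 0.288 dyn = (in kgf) 5.085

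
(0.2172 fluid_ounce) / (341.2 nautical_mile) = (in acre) 2.512e-15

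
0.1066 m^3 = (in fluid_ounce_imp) 3752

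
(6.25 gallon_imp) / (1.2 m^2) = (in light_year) 2.503e-18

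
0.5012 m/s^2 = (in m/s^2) 0.5012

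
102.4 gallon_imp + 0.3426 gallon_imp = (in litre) 467.1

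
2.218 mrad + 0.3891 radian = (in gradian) 24.91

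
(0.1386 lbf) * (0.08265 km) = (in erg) 5.096e+08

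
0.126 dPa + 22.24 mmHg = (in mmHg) 22.24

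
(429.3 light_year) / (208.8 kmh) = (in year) 2.221e+09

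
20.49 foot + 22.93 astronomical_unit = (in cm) 3.43e+14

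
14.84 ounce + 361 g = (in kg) 0.7817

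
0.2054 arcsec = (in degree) 5.706e-05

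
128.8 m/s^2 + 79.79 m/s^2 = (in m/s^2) 208.6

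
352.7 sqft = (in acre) 0.008097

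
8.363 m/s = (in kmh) 30.11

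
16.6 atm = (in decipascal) 1.682e+07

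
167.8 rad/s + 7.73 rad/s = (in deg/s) 1.006e+04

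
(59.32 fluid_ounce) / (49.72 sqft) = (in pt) 1.077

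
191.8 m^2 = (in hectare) 0.01918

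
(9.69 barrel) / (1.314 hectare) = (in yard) 0.0001282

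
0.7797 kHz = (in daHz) 77.97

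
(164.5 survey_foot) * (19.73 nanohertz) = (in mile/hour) 2.213e-06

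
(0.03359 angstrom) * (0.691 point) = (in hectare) 8.188e-20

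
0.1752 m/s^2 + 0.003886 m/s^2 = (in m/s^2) 0.1791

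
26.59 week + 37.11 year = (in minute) 1.977e+07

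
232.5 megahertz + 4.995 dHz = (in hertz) 2.325e+08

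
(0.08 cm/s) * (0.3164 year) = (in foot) 2.619e+04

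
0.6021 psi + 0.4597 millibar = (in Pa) 4197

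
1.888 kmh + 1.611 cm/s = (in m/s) 0.5406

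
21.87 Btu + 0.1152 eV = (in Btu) 21.87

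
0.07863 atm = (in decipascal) 7.967e+04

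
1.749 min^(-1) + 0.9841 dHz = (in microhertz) 1.276e+05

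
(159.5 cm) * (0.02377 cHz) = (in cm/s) 0.03791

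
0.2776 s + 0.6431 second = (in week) 1.522e-06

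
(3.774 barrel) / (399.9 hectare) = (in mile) 9.323e-11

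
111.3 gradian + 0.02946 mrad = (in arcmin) 6010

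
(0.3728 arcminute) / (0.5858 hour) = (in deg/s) 2.946e-06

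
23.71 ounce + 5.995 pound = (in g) 3391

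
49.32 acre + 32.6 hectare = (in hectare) 52.56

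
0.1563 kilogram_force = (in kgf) 0.1563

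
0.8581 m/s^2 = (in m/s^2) 0.8581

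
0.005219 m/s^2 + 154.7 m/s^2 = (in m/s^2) 154.7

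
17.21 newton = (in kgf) 1.755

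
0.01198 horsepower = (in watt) 8.933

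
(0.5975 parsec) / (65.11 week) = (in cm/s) 4.682e+10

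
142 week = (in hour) 2.386e+04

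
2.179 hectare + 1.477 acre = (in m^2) 2.777e+04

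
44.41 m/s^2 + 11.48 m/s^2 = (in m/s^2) 55.89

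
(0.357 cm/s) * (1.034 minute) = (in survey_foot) 0.7266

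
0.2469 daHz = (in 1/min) 148.1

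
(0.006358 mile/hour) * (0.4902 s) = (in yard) 0.001524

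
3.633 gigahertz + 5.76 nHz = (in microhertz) 3.633e+15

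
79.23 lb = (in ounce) 1268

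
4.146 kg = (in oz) 146.2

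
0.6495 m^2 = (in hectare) 6.495e-05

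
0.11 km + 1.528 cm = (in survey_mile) 0.06836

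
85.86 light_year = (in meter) 8.123e+17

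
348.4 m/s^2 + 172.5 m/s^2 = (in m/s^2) 520.9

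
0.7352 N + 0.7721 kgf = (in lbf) 1.867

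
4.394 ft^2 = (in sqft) 4.394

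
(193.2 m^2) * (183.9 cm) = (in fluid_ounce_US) 1.201e+07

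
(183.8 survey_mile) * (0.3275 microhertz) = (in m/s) 0.09687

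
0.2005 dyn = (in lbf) 4.507e-07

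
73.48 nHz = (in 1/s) 7.348e-08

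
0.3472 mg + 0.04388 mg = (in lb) 8.622e-07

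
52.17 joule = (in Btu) 0.04945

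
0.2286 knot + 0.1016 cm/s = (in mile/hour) 0.2653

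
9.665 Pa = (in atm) 9.539e-05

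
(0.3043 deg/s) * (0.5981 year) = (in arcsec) 2.066e+10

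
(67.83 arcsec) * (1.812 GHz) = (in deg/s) 3.414e+07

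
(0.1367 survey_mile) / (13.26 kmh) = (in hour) 0.01659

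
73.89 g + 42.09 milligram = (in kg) 0.07393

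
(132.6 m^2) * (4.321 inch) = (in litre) 1.455e+04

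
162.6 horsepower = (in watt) 1.213e+05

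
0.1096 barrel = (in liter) 17.43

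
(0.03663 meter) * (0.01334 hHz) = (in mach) 0.0001435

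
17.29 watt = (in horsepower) 0.02319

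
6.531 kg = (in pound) 14.4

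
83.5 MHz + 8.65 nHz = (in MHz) 83.5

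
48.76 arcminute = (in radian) 0.01418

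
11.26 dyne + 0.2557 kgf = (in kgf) 0.2557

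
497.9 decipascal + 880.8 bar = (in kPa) 8.808e+04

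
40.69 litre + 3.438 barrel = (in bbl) 3.694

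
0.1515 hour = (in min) 9.09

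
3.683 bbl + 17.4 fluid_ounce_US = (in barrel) 3.686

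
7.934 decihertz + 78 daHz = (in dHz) 7808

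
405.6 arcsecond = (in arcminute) 6.76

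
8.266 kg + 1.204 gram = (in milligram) 8.267e+06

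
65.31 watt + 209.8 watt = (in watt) 275.1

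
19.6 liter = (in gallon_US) 5.178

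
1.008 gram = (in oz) 0.03556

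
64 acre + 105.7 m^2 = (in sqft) 2.789e+06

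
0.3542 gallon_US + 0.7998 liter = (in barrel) 0.01346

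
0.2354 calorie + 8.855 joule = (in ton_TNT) 2.352e-09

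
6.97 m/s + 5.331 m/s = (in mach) 0.03613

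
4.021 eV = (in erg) 6.442e-12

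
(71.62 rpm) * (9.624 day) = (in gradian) 3.97e+08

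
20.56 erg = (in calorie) 4.914e-07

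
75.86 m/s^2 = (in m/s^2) 75.86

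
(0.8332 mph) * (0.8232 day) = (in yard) 2.897e+04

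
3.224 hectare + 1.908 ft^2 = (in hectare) 3.224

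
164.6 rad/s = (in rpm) 1572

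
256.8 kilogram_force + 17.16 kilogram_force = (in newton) 2687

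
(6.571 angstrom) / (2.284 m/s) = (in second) 2.877e-10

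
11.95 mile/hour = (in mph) 11.95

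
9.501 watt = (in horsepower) 0.01274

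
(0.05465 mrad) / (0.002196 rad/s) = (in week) 4.115e-08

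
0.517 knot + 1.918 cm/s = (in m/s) 0.2851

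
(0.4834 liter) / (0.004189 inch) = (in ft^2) 48.9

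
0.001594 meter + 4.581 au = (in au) 4.581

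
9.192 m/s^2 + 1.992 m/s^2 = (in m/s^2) 11.18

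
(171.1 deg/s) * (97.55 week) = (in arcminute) 6.057e+11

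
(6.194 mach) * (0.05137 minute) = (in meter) 6501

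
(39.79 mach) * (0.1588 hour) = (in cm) 7.745e+08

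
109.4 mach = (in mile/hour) 8.333e+04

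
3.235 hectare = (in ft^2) 3.482e+05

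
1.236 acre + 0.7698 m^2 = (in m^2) 5003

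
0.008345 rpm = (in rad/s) 0.0008739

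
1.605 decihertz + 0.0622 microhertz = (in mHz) 160.5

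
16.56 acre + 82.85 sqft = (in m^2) 6.702e+04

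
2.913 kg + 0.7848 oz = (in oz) 103.5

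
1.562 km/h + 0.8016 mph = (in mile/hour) 1.772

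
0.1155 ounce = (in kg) 0.003274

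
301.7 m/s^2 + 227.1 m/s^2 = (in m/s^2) 528.8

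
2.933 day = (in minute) 4224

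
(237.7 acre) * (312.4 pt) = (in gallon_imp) 2.332e+07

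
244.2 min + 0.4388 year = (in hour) 3848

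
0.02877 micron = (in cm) 2.877e-06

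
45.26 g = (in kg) 0.04526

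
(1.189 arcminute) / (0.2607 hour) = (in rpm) 3.519e-06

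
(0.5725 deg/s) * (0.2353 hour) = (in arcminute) 2.91e+04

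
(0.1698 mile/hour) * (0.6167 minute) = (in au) 1.878e-11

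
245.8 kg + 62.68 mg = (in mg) 2.458e+08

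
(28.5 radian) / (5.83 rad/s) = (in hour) 0.001358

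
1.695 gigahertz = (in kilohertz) 1.695e+06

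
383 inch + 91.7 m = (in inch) 3993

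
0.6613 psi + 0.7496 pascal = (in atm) 0.04501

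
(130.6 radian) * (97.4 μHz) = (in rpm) 0.1215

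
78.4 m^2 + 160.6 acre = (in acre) 160.6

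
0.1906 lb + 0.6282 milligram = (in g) 86.46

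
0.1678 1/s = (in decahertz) 0.01678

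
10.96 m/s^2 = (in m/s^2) 10.96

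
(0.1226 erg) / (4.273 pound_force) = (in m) 6.45e-10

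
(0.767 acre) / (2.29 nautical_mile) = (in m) 0.7319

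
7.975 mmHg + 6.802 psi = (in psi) 6.956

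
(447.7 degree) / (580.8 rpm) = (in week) 2.124e-07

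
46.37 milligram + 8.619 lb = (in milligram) 3.91e+06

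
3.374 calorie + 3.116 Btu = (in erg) 3.302e+10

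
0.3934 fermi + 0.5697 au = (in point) 2.416e+14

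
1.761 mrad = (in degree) 0.1009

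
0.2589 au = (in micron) 3.873e+16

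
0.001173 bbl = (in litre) 0.1865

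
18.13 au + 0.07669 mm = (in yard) 2.966e+12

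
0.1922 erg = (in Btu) 1.822e-11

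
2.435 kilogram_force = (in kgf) 2.435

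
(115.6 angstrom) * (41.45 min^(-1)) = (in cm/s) 7.986e-07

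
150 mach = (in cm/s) 5.108e+06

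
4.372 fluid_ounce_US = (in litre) 0.1293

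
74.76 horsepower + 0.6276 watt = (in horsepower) 74.76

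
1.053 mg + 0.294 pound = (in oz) 4.704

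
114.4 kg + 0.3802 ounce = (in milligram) 1.144e+08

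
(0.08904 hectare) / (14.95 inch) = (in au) 1.567e-08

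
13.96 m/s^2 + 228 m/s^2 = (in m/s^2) 242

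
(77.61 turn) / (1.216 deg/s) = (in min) 382.9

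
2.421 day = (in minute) 3486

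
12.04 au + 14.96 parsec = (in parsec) 14.96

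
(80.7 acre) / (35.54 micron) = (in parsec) 2.978e-07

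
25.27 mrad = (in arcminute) 86.87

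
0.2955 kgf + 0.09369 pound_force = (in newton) 3.315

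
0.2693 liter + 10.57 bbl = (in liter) 1681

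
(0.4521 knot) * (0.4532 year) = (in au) 2.222e-05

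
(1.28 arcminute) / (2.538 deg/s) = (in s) 0.008406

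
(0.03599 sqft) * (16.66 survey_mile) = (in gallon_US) 2.368e+04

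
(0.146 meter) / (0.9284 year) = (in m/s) 4.987e-09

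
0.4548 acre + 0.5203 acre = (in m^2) 3946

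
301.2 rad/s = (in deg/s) 1.726e+04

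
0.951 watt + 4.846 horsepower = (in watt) 3615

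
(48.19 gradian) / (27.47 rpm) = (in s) 0.2631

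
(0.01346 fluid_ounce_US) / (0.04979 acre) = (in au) 1.321e-20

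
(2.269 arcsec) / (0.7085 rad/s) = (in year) 4.923e-13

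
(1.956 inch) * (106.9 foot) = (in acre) 0.0004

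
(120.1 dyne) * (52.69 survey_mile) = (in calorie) 24.34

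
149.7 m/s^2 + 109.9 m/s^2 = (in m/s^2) 259.6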